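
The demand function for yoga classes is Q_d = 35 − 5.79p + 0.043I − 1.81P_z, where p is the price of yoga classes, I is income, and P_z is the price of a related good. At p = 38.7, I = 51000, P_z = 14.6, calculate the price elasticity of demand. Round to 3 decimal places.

At the given point, Q_d = 35 − 5.79(38.7) + 0.043(51000) − 1.81(14.6) = 35 − 224.073 + 2193 − 26.426 = 1977.501.
∂Q_d/∂p = −5.79, so E_p = (−5.79)·(38.7/1977.501) ≈ -0.113.
|E_p| < 1: demand is inelastic.

-0.113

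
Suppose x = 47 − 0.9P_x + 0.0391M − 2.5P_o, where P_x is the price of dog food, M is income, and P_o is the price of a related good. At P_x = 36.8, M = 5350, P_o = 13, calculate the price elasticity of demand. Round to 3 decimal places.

Evaluating quantity at (P_x, M, P_o) gives x = 47 − 0.9(36.8) + 0.0391(5350) − 2.5(13) = 47 − 33.12 + 209.185 − 32.5 = 190.565.
∂x/∂P_x = −0.9, so E_p = (−0.9)·(36.8/190.565) ≈ -0.174.
|E_p| < 1: demand is inelastic.

-0.174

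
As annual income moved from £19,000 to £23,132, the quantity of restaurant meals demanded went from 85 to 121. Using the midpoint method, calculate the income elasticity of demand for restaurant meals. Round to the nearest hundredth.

1.78

%ΔQ = (121 − 85)/[(85+121)/2] = 36/103 ≈ 0.3495.
%ΔI = (23,132 − 19,000)/[(19,000+23,132)/2] = 4132/21066 ≈ 0.1961.
E_I = %ΔQ/%ΔI ≈ 1.78.
E_I > 1: normal good (luxury).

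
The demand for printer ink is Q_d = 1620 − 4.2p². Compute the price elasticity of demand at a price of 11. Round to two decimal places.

-0.91

At p = 11, Q_d = 1111.8.
dQ_d/dp = −2·4.2·p = −92.4.
Point elasticity E = (dQ_d/dp)·(p/Q_d) = -92.4 × 11/1111.8 ≈ -0.91.
|E| < 1, so demand is inelastic at this price.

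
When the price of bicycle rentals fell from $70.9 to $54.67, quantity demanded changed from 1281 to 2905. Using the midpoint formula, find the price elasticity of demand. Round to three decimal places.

-3.002

%Δq = (2905 − 1281)/[(1281 + 2905)/2] = 1624/2093 ≈ 0.7759.
%ΔP = (54.67 − 70.9)/[(70.9 + 54.67)/2] = -16.23/62.785 ≈ -0.2585.
Arc elasticity E = %Δq/%ΔP ≈ 0.7759/-0.2585 ≈ -3.002.
|E| > 1: demand is elastic over this range.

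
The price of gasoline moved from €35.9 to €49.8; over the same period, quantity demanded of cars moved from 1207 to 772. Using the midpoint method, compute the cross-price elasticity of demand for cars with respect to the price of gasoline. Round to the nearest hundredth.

-1.36

%ΔQ_x = (772 − 1207)/[(1207+772)/2] = -435/989.5 ≈ -0.4396.
%ΔP_y = (49.8 − 35.9)/[(35.9+49.8)/2] ≈ 0.3244.
E_xy = -0.4396/0.3244 ≈ -1.36.
E_xy < 0, so cars and gasoline are complements.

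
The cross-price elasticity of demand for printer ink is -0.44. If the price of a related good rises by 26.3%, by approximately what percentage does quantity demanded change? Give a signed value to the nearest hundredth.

-11.57

%ΔQ ≈ E × %ΔP_y = (-0.44) × (26.3%) ≈ -11.57%.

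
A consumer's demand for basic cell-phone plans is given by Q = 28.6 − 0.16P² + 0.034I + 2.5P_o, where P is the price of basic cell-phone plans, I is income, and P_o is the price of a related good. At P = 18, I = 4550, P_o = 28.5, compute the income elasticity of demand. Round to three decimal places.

Evaluating quantity at (P, I, P_o) gives Q = 28.6 − 0.16(18)² + 0.034(4550) + 2.5(28.5) = 28.6 − 51.84 + 154.7 + 71.25 = 202.71.
∂Q/∂I = +0.034, so E_I = 0.034·(4550/202.71) ≈ 0.763.
E_I ∈ (0,1): normal good (necessity).

0.763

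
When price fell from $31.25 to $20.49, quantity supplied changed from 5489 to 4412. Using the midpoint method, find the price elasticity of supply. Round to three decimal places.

0.523

%ΔQ = (4412 − 5489)/[(5489 + 4412)/2] = -1077/4950.5 ≈ -0.2176.
%ΔP = (20.49 − 31.25)/[(31.25 + 20.49)/2] = -10.76/25.87 ≈ -0.4159.
Arc elasticity E = %ΔQ/%ΔP ≈ -0.2176/-0.4159 ≈ 0.523.
|E| < 1: supply is inelastic over this range.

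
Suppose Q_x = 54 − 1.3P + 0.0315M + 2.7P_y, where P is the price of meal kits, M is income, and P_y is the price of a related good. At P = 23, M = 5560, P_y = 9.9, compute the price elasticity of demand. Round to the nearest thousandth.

-0.132

Q_x = 54 − 1.3(23) + 0.0315(5560) + 2.7(9.9) = 54 − 29.9 + 175.14 + 26.73 = 225.97.
∂Q_x/∂P = −1.3, so E_p = (−1.3)·(23/225.97) ≈ -0.132.
|E_p| < 1: demand is inelastic.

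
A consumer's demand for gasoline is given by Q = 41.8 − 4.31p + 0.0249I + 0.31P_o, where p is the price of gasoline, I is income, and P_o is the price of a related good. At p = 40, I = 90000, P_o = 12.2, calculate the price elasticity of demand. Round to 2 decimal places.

At the given point, Q = 41.8 − 4.31(40) + 0.0249(90000) + 0.31(12.2) = 41.8 − 172.4 + 2241 + 3.782 = 2114.182.
∂Q/∂p = −4.31, so E_p = (−4.31)·(40/2114.182) ≈ -0.08.
|E_p| < 1: demand is inelastic.

-0.08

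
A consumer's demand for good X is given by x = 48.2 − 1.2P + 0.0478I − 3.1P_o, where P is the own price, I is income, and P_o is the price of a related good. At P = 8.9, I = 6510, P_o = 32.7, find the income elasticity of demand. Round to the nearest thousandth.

Evaluating quantity at (P, I, P_o) gives x = 48.2 − 1.2(8.9) + 0.0478(6510) − 3.1(32.7) = 48.2 − 10.68 + 311.178 − 101.37 = 247.328.
∂x/∂I = +0.0478, so E_I = 0.0478·(6510/247.328) ≈ 1.258.
E_I > 1: normal good (luxury).

1.258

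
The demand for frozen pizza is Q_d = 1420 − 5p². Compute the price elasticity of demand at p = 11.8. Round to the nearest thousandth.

-1.924

At p = 11.8, Q_d = 723.8.
dQ_d/dp = −2·5·p = −118.
Point elasticity E = (dQ_d/dp)·(p/Q_d) = -118 × 11.8/723.8 ≈ -1.924.
|E| > 1, so demand is elastic at this price.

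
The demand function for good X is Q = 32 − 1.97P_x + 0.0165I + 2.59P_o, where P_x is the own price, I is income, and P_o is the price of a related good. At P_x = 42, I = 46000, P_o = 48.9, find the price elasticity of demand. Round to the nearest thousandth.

Evaluating quantity at (P_x, I, P_o) gives Q = 32 − 1.97(42) + 0.0165(46000) + 2.59(48.9) = 32 − 82.74 + 759 + 126.651 = 834.911.
∂Q/∂P_x = −1.97, so E_p = (−1.97)·(42/834.911) ≈ -0.099.
|E_p| < 1: demand is inelastic.

-0.099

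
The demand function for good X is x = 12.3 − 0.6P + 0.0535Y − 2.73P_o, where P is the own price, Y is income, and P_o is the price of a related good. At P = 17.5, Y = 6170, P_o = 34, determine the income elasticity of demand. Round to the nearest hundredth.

1.38

First evaluate x: 12.3 − 0.6(17.5) + 0.0535(6170) − 2.73(34) = 12.3 − 10.5 + 330.095 − 92.82 = 239.075.
∂x/∂Y = +0.0535, so E_I = 0.0535·(6170/239.075) ≈ 1.38.
E_I > 1: normal good (luxury).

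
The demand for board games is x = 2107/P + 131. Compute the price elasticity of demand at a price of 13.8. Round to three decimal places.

At P = 13.8, x = 283.6812.
dx/dP = −2107/P² = −11.0639.
Point elasticity E = (dx/dP)·(P/x) = -11.0639 × 13.8/283.6812 ≈ -0.538.
|E| < 1, so demand is inelastic at this price.

-0.538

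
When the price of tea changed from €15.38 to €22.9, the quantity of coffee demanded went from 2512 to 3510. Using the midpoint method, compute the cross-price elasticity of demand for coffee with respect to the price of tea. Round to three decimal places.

%ΔQ_x = (3510 − 2512)/[(2512+3510)/2] = 998/3011 ≈ 0.3315.
%ΔP_y = (22.9 − 15.38)/[(15.38+22.9)/2] ≈ 0.3929.
E_xy = 0.3315/0.3929 ≈ 0.844.
E_xy > 0, so coffee and tea are substitutes.

0.844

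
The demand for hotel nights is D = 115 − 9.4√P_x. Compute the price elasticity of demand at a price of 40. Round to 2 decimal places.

At P_x = 40, D = 55.5492.
dD/dP_x = −9.4/(2√P_x) = −9.4/(2·6.3246).
Point elasticity E = (dD/dP_x)·(P_x/D) = -0.7431 × 40/55.5492 ≈ -0.54.
|E| < 1, so demand is inelastic at this price.

-0.54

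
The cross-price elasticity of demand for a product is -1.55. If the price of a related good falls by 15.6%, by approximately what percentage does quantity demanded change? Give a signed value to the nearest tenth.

24.2

%ΔQ ≈ E × %ΔP_y = (-1.55) × (-15.6%) ≈ 24.2%.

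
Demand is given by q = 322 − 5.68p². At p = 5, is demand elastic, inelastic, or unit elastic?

At p = 5, q = 180.
dq/dp = −2·5.68·p = −56.8.
Point elasticity E = (dq/dp)·(p/q) = -56.8 × 5/180 ≈ -1.578.
|E| ≈ 1.578 > 1, so demand is elastic.

elastic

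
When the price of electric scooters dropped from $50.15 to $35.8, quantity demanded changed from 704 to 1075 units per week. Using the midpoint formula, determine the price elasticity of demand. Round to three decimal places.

-1.249

%Δq = (1075 − 704)/[(704 + 1075)/2] = 371/889.5 ≈ 0.4171.
%ΔP = (35.8 − 50.15)/[(50.15 + 35.8)/2] = -14.35/42.975 ≈ -0.3339.
Arc elasticity E = %Δq/%ΔP ≈ 0.4171/-0.3339 ≈ -1.249.
|E| > 1: demand is elastic over this range.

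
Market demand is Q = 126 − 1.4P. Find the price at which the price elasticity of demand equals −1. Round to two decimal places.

For linear demand Q = a − bP, E = −bP/(a − bP). |E| = 1 ⇒ bP = a − bP ⇒ P = a/(2b).
P = 126/(2·1.4) = 45.00.

45.00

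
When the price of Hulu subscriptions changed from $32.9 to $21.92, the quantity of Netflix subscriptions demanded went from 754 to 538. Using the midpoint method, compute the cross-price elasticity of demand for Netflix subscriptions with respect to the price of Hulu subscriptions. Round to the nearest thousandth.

0.835

%ΔQ_x = (538 − 754)/[(754+538)/2] = -216/646 ≈ -0.3344.
%ΔP_y = (21.92 − 32.9)/[(32.9+21.92)/2] ≈ -0.4006.
E_xy = -0.3344/-0.4006 ≈ 0.835.
E_xy > 0, so Netflix subscriptions and Hulu subscriptions are substitutes.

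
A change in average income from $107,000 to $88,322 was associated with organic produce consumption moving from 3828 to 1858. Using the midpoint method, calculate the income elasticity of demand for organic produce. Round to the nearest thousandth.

3.623

%ΔQ = (1858 − 3828)/[(3828+1858)/2] = -1970/2843 ≈ -0.6929.
%ΔI = (88,322 − 107,000)/[(107,000+88,322)/2] = -18678/97661 ≈ -0.1913.
E_I = %ΔQ/%ΔI ≈ 3.623.
E_I > 1: normal good (luxury).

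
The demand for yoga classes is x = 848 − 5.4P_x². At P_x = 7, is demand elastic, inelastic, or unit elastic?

At P_x = 7, x = 583.4.
dx/dP_x = −2·5.4·P_x = −75.6.
Point elasticity E = (dx/dP_x)·(P_x/x) = -75.6 × 7/583.4 ≈ -0.907.
|E| ≈ 0.907 < 1, so demand is inelastic.

inelastic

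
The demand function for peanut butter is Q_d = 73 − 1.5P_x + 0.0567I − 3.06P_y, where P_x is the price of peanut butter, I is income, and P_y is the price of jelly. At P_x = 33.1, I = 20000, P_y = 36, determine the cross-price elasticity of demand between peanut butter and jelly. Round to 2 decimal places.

-0.11

Evaluating quantity at (P_x, I, P_y) gives Q_d = 73 − 1.5(33.1) + 0.0567(20000) − 3.06(36) = 73 − 49.65 + 1134 − 110.16 = 1047.19.
∂Q_d/∂P_y = −3.06, so E_xy = -3.06·(36/1047.19) ≈ -0.11.
E_xy < 0: the goods are complements.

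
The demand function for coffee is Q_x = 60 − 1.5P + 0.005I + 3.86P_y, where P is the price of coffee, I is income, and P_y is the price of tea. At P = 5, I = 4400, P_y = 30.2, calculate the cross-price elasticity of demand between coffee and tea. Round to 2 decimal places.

0.61

Q_x = 60 − 1.5(5) + 0.005(4400) + 3.86(30.2) = 60 − 7.5 + 22 + 116.572 = 191.072.
∂Q_x/∂P_y = +3.86, so E_xy = 3.86·(30.2/191.072) ≈ 0.61.
E_xy > 0: the goods are substitutes.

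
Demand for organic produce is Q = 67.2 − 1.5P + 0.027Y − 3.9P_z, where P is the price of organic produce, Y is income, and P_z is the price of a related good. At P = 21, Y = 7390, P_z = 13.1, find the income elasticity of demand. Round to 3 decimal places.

First evaluate Q: 67.2 − 1.5(21) + 0.027(7390) − 3.9(13.1) = 67.2 − 31.5 + 199.53 − 51.09 = 184.14.
∂Q/∂Y = +0.027, so E_I = 0.027·(7390/184.14) ≈ 1.084.
E_I > 1: normal good (luxury).

1.084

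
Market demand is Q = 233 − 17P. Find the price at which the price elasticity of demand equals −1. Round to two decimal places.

For linear demand Q = a − bP, E = −bP/(a − bP). |E| = 1 ⇒ bP = a − bP ⇒ P = a/(2b).
P = 233/(2·17) ≈ 6.85.

6.85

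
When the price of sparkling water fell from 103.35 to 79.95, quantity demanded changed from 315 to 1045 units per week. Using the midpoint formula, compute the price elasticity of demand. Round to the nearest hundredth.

%ΔQ = (1045 − 315)/[(315 + 1045)/2] = 730/680 ≈ 1.0735.
%Δp = (79.95 − 103.35)/[(103.35 + 79.95)/2] = -23.4/91.65 ≈ -0.2553.
Arc elasticity E = %ΔQ/%Δp ≈ 1.0735/-0.2553 ≈ -4.20.
|E| > 1: demand is elastic over this range.

-4.20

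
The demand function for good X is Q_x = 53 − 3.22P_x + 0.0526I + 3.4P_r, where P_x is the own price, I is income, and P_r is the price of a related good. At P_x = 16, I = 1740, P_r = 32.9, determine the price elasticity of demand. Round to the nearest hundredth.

-0.25

Q_x = 53 − 3.22(16) + 0.0526(1740) + 3.4(32.9) = 53 − 51.52 + 91.524 + 111.86 = 204.864.
∂Q_x/∂P_x = −3.22, so E_p = (−3.22)·(16/204.864) ≈ -0.25.
|E_p| < 1: demand is inelastic.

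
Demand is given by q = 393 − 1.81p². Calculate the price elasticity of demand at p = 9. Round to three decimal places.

At p = 9, q = 246.39.
dq/dp = −2·1.81·p = −32.58.
Point elasticity E = (dq/dp)·(p/q) = -32.58 × 9/246.39 ≈ -1.190.
|E| > 1, so demand is elastic at this price.

-1.190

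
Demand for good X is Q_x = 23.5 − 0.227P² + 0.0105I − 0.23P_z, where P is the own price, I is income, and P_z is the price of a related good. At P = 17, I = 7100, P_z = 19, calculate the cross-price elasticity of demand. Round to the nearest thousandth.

-0.156

At the given point, Q_x = 23.5 − 0.227(17)² + 0.0105(7100) − 0.23(19) = 23.5 − 65.603 + 74.55 − 4.37 = 28.077.
∂Q_x/∂P_z = −0.23, so E_xy = -0.23·(19/28.077) ≈ -0.156.
E_xy < 0: the goods are complements.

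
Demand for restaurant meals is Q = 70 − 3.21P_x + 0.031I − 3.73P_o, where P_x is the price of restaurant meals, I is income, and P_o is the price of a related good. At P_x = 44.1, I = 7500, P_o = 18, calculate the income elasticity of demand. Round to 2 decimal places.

Q = 70 − 3.21(44.1) + 0.031(7500) − 3.73(18) = 70 − 141.561 + 232.5 − 67.14 = 93.799.
∂Q/∂I = +0.031, so E_I = 0.031·(7500/93.799) ≈ 2.48.
E_I > 1: normal good (luxury).

2.48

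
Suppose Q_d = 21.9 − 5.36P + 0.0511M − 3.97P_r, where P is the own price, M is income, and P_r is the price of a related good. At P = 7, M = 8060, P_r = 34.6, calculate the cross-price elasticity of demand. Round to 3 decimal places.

-0.531

First evaluate Q_d: 21.9 − 5.36(7) + 0.0511(8060) − 3.97(34.6) = 21.9 − 37.52 + 411.866 − 137.362 = 258.884.
∂Q_d/∂P_r = −3.97, so E_xy = -3.97·(34.6/258.884) ≈ -0.531.
E_xy < 0: the goods are complements.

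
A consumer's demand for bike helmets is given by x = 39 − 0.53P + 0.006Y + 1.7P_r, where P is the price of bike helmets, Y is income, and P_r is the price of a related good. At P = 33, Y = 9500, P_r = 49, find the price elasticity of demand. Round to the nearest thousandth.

At the given point, x = 39 − 0.53(33) + 0.006(9500) + 1.7(49) = 39 − 17.49 + 57 + 83.3 = 161.81.
∂x/∂P = −0.53, so E_p = (−0.53)·(33/161.81) ≈ -0.108.
|E_p| < 1: demand is inelastic.

-0.108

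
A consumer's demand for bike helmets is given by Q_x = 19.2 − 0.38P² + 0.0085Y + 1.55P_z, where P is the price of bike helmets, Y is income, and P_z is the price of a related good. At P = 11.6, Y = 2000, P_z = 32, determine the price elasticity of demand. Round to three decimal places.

Q_x = 19.2 − 0.38(11.6)² + 0.0085(2000) + 1.55(32) = 19.2 − 51.1328 + 17 + 49.6 = 34.6672.
∂Q_x/∂P = −2·0.38·P = -8.816, so E_p = -8.816·(11.6/34.6672) ≈ -2.950.
|E_p| > 1: demand is elastic.

-2.950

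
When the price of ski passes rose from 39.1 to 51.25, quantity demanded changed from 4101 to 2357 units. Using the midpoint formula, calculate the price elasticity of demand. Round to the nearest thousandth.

-2.008

%Δq = (2357 − 4101)/[(4101 + 2357)/2] = -1744/3229 ≈ -0.5401.
%ΔP = (51.25 − 39.1)/[(39.1 + 51.25)/2] = 12.15/45.175 ≈ 0.2690.
Arc elasticity E = %Δq/%ΔP ≈ -0.5401/0.2690 ≈ -2.008.
|E| > 1: demand is elastic over this range.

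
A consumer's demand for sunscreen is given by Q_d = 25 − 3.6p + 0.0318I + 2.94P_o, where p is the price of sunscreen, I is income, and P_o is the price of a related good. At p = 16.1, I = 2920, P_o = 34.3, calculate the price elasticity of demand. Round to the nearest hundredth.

First evaluate Q_d: 25 − 3.6(16.1) + 0.0318(2920) + 2.94(34.3) = 25 − 57.96 + 92.856 + 100.842 = 160.738.
∂Q_d/∂p = −3.6, so E_p = (−3.6)·(16.1/160.738) ≈ -0.36.
|E_p| < 1: demand is inelastic.

-0.36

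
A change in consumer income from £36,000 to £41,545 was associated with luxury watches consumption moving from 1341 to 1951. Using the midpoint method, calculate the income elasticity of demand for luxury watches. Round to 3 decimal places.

%ΔQ = (1951 − 1341)/[(1341+1951)/2] = 610/1646 ≈ 0.3706.
%ΔI = (41,545 − 36,000)/[(36,000+41,545)/2] = 5545/38772.5 ≈ 0.1430.
E_I = %ΔQ/%ΔI ≈ 2.591.
E_I > 1: normal good (luxury).

2.591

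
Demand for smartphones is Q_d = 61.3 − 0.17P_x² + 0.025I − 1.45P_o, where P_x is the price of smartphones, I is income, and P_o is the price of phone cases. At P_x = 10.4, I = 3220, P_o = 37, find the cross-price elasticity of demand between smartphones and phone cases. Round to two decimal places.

-0.77

First evaluate Q_d: 61.3 − 0.17(10.4)² + 0.025(3220) − 1.45(37) = 61.3 − 18.3872 + 80.5 − 53.65 = 69.7628.
∂Q_d/∂P_o = −1.45, so E_xy = -1.45·(37/69.7628) ≈ -0.77.
E_xy < 0: the goods are complements.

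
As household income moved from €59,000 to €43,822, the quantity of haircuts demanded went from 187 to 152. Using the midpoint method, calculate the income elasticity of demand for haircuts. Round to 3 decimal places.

0.699

%ΔQ = (152 − 187)/[(187+152)/2] = -35/169.5 ≈ -0.2065.
%ΔY = (43,822 − 59,000)/[(59,000+43,822)/2] = -15178/51411 ≈ -0.2952.
E_I = %ΔQ/%ΔY ≈ 0.699.
E_I ∈ (0,1): normal good (necessity).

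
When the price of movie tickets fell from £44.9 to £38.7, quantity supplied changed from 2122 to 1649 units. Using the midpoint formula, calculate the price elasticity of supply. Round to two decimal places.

1.69

%Δq = (1649 − 2122)/[(2122 + 1649)/2] = -473/1885.5 ≈ -0.2509.
%Δp = (38.7 − 44.9)/[(44.9 + 38.7)/2] = -6.2/41.8 ≈ -0.1483.
Arc elasticity E = %Δq/%Δp ≈ -0.2509/-0.1483 ≈ 1.69.
|E| > 1: supply is elastic over this range.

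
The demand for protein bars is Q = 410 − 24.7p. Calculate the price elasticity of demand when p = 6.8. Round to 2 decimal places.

At p = 6.8, Q = 242.04.
dQ/dp = −24.7.
Point elasticity E = (dQ/dp)·(p/Q) = -24.7 × 6.8/242.04 ≈ -0.69.
|E| < 1, so demand is inelastic at this price.

-0.69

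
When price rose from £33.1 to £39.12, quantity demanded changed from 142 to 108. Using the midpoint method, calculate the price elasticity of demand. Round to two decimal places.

%Δq = (108 − 142)/[(142 + 108)/2] = -34/125 ≈ -0.2720.
%ΔP = (39.12 − 33.1)/[(33.1 + 39.12)/2] = 6.02/36.11 ≈ 0.1667.
Arc elasticity E = %Δq/%ΔP ≈ -0.2720/0.1667 ≈ -1.63.
|E| > 1: demand is elastic over this range.

-1.63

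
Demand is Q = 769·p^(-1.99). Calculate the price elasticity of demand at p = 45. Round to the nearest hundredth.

-1.99

For a Cobb–Douglas (constant-elasticity) form Q = A·p^α·…, the elasticity with respect to p equals the exponent α at every point.
Here the exponent on p is -1.99, so the price elasticity of demand is -1.99.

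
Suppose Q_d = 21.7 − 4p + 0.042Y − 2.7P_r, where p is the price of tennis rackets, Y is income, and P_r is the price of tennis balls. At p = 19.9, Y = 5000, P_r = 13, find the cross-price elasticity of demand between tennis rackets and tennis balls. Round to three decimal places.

-0.300

Evaluating quantity at (p, Y, P_r) gives Q_d = 21.7 − 4(19.9) + 0.042(5000) − 2.7(13) = 21.7 − 79.6 + 210 − 35.1 = 117.
∂Q_d/∂P_r = −2.7, so E_xy = -2.7·(13/117) ≈ -0.300.
E_xy < 0: the goods are complements.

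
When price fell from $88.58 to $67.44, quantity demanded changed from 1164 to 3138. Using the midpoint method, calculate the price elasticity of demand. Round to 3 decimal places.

%Δq = (3138 − 1164)/[(1164 + 3138)/2] = 1974/2151 ≈ 0.9177.
%Δp = (67.44 − 88.58)/[(88.58 + 67.44)/2] = -21.14/78.01 ≈ -0.2710.
Arc elasticity E = %Δq/%Δp ≈ 0.9177/-0.2710 ≈ -3.387.
|E| > 1: demand is elastic over this range.

-3.387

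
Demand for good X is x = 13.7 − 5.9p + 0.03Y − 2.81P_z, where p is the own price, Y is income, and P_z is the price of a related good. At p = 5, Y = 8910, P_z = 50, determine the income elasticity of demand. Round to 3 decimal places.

Evaluating quantity at (p, Y, P_z) gives x = 13.7 − 5.9(5) + 0.03(8910) − 2.81(50) = 13.7 − 29.5 + 267.3 − 140.5 = 111.
∂x/∂Y = +0.03, so E_I = 0.03·(8910/111) ≈ 2.408.
E_I > 1: normal good (luxury).

2.408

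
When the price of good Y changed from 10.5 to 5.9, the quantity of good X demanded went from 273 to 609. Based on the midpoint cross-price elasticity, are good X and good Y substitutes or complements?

complements

%ΔQ_x = (609 − 273)/[(273+609)/2] = 336/441 ≈ 0.7619.
%ΔP_y = (5.9 − 10.5)/[(10.5+5.9)/2] ≈ -0.5610.
E_xy = 0.7619/-0.5610 ≈ -1.358.
E_xy < 0, so the goods are complements.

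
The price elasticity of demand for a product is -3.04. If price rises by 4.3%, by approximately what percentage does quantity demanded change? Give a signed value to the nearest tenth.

%ΔQ ≈ E × %ΔP = (-3.04) × (4.3%) ≈ -13.1%.

-13.1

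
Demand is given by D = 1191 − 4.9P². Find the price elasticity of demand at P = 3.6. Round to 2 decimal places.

-0.11

At P = 3.6, D = 1127.496.
dD/dP = −2·4.9·P = −35.28.
Point elasticity E = (dD/dP)·(P/D) = -35.28 × 3.6/1127.496 ≈ -0.11.
|E| < 1, so demand is inelastic at this price.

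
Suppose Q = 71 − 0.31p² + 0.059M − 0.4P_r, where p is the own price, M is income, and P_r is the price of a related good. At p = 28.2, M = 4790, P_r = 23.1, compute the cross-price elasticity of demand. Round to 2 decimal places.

Q = 71 − 0.31(28.2)² + 0.059(4790) − 0.4(23.1) = 71 − 246.5244 + 282.61 − 9.24 = 97.8456.
∂Q/∂P_r = −0.4, so E_xy = -0.4·(23.1/97.8456) ≈ -0.09.
E_xy < 0: the goods are complements.

-0.09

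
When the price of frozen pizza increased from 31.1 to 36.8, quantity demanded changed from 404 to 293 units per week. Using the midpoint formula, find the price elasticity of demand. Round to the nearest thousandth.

-1.897

%ΔQ = (293 − 404)/[(404 + 293)/2] = -111/348.5 ≈ -0.3185.
%Δp = (36.8 − 31.1)/[(31.1 + 36.8)/2] = 5.7/33.95 ≈ 0.1679.
Arc elasticity E = %ΔQ/%Δp ≈ -0.3185/0.1679 ≈ -1.897.
|E| > 1: demand is elastic over this range.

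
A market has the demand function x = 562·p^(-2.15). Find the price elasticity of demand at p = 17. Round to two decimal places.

-2.15

For a Cobb–Douglas (constant-elasticity) form x = A·p^α·…, the elasticity with respect to p equals the exponent α at every point.
Here the exponent on p is -2.15, so the price elasticity of demand is -2.15.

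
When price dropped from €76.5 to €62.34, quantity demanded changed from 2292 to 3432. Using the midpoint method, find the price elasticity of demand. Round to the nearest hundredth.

%ΔQ = (3432 − 2292)/[(2292 + 3432)/2] = 1140/2862 ≈ 0.3983.
%Δp = (62.34 − 76.5)/[(76.5 + 62.34)/2] = -14.16/69.42 ≈ -0.2040.
Arc elasticity E = %ΔQ/%Δp ≈ 0.3983/-0.2040 ≈ -1.95.
|E| > 1: demand is elastic over this range.

-1.95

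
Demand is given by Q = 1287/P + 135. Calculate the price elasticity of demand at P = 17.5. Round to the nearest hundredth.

-0.35

At P = 17.5, Q = 208.5429.
dQ/dP = −1287/P² = −4.2024.
Point elasticity E = (dQ/dP)·(P/Q) = -4.2024 × 17.5/208.5429 ≈ -0.35.
|E| < 1, so demand is inelastic at this price.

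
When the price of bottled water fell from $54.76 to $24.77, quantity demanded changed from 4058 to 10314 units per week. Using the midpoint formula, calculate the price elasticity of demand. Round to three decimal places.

-1.154

%Δq = (10314 − 4058)/[(4058 + 10314)/2] = 6256/7186 ≈ 0.8706.
%Δp = (24.77 − 54.76)/[(54.76 + 24.77)/2] = -29.99/39.765 ≈ -0.7542.
Arc elasticity E = %Δq/%Δp ≈ 0.8706/-0.7542 ≈ -1.154.
|E| > 1: demand is elastic over this range.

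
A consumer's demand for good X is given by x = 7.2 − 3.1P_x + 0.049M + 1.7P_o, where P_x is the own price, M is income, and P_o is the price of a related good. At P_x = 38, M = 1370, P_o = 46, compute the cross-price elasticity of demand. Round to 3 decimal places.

At the given point, x = 7.2 − 3.1(38) + 0.049(1370) + 1.7(46) = 7.2 − 117.8 + 67.13 + 78.2 = 34.73.
∂x/∂P_o = +1.7, so E_xy = 1.7·(46/34.73) ≈ 2.252.
E_xy > 0: the goods are substitutes.

2.252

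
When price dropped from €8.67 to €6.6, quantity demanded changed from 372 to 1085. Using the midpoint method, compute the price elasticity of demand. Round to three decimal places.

%Δq = (1085 − 372)/[(372 + 1085)/2] = 713/728.5 ≈ 0.9787.
%Δp = (6.6 − 8.67)/[(8.67 + 6.6)/2] = -2.07/7.635 ≈ -0.2711.
Arc elasticity E = %Δq/%Δp ≈ 0.9787/-0.2711 ≈ -3.610.
|E| > 1: demand is elastic over this range.

-3.610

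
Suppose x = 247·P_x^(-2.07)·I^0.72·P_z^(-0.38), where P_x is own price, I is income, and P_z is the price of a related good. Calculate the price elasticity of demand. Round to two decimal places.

For a Cobb–Douglas (constant-elasticity) form x = A·P_x^α·…, the elasticity with respect to P_x equals the exponent α at every point.
Here the exponent on P_x is -2.07, so the price elasticity of demand is -2.07.

-2.07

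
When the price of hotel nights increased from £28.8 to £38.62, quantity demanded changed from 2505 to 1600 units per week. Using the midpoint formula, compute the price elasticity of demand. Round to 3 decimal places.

%ΔQ = (1600 − 2505)/[(2505 + 1600)/2] = -905/2052.5 ≈ -0.4409.
%ΔP = (38.62 − 28.8)/[(28.8 + 38.62)/2] = 9.82/33.71 ≈ 0.2913.
Arc elasticity E = %ΔQ/%ΔP ≈ -0.4409/0.2913 ≈ -1.514.
|E| > 1: demand is elastic over this range.

-1.514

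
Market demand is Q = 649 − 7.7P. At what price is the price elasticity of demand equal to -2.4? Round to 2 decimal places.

Set −bP/(a − bP) = −2.4 ⇒ bP = 2.4(a − bP) ⇒ bP(1+2.4) = 2.4·a.
P = 2.4·649/(7.7·3.4) ≈ 59.50.

59.50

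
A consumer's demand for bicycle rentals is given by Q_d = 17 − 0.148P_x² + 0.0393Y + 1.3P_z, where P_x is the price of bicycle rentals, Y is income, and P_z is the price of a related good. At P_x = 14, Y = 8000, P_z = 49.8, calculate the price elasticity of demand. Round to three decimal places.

-0.158

Substituting, Q_d = 17 − 0.148(14)² + 0.0393(8000) + 1.3(49.8) = 17 − 29.008 + 314.4 + 64.74 = 367.132.
∂Q_d/∂P_x = −2·0.148·P_x = -4.144, so E_p = -4.144·(14/367.132) ≈ -0.158.
|E_p| < 1: demand is inelastic.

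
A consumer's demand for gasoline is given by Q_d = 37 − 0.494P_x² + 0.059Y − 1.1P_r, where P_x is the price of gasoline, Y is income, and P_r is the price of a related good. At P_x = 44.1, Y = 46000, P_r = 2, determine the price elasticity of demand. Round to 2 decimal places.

Evaluating quantity at (P_x, Y, P_r) gives Q_d = 37 − 0.494(44.1)² + 0.059(46000) − 1.1(2) = 37 − 960.7361 + 2714 − 2.2 = 1788.0639.
∂Q_d/∂P_x = −2·0.494·P_x = -43.5708, so E_p = -43.5708·(44.1/1788.0639) ≈ -1.07.
|E_p| > 1: demand is elastic.

-1.07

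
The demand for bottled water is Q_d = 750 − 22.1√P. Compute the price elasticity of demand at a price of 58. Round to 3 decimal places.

At P = 58, Q_d = 581.6914.
dQ_d/dP = −22.1/(2√P) = −22.1/(2·7.6158).
Point elasticity E = (dQ_d/dP)·(P/Q_d) = -1.4509 × 58/581.6914 ≈ -0.145.
|E| < 1, so demand is inelastic at this price.

-0.145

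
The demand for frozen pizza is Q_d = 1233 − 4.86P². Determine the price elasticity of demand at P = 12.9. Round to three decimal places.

-3.813

At P = 12.9, Q_d = 424.2474.
dQ_d/dP = −2·4.86·P = −125.388.
Point elasticity E = (dQ_d/dP)·(P/Q_d) = -125.388 × 12.9/424.2474 ≈ -3.813.
|E| > 1, so demand is elastic at this price.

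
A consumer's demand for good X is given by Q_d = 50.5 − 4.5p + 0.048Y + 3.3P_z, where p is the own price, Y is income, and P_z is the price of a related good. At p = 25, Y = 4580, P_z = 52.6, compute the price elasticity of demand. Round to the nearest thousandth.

At the given point, Q_d = 50.5 − 4.5(25) + 0.048(4580) + 3.3(52.6) = 50.5 − 112.5 + 219.84 + 173.58 = 331.42.
∂Q_d/∂p = −4.5, so E_p = (−4.5)·(25/331.42) ≈ -0.339.
|E_p| < 1: demand is inelastic.

-0.339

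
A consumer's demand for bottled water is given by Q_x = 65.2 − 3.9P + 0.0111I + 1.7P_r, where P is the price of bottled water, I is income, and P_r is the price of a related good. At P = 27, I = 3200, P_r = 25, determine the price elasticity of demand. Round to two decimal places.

-2.78

Q_x = 65.2 − 3.9(27) + 0.0111(3200) + 1.7(25) = 65.2 − 105.3 + 35.52 + 42.5 = 37.92.
∂Q_x/∂P = −3.9, so E_p = (−3.9)·(27/37.92) ≈ -2.78.
|E_p| > 1: demand is elastic.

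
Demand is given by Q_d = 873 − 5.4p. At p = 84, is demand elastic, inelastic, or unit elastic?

At p = 84, Q_d = 419.4.
dQ_d/dp = −5.4.
Point elasticity E = (dQ_d/dp)·(p/Q_d) = -5.4 × 84/419.4 ≈ -1.082.
|E| ≈ 1.082 > 1, so demand is elastic.

elastic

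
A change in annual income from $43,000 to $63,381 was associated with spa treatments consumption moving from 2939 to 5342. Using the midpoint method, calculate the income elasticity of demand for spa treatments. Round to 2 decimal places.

%ΔQ = (5342 − 2939)/[(2939+5342)/2] = 2403/4140.5 ≈ 0.5804.
%ΔM = (63,381 − 43,000)/[(43,000+63,381)/2] = 20381/53190.5 ≈ 0.3832.
E_I = %ΔQ/%ΔM ≈ 1.51.
E_I > 1: normal good (luxury).

1.51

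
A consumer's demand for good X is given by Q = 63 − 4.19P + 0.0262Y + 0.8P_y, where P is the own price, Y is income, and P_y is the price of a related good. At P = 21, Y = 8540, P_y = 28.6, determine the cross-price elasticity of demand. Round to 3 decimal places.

First evaluate Q: 63 − 4.19(21) + 0.0262(8540) + 0.8(28.6) = 63 − 87.99 + 223.748 + 22.88 = 221.638.
∂Q/∂P_y = +0.8, so E_xy = 0.8·(28.6/221.638) ≈ 0.103.
E_xy > 0: the goods are substitutes.

0.103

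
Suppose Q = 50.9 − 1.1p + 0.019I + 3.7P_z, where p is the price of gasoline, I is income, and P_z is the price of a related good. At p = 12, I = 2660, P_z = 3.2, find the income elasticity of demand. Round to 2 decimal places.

At the given point, Q = 50.9 − 1.1(12) + 0.019(2660) + 3.7(3.2) = 50.9 − 13.2 + 50.54 + 11.84 = 100.08.
∂Q/∂I = +0.019, so E_I = 0.019·(2660/100.08) ≈ 0.50.
E_I ∈ (0,1): normal good (necessity).

0.50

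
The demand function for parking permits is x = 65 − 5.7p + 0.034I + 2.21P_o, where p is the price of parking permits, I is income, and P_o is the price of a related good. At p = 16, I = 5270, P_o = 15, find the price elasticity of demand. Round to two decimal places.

Evaluating quantity at (p, I, P_o) gives x = 65 − 5.7(16) + 0.034(5270) + 2.21(15) = 65 − 91.2 + 179.18 + 33.15 = 186.13.
∂x/∂p = −5.7, so E_p = (−5.7)·(16/186.13) ≈ -0.49.
|E_p| < 1: demand is inelastic.

-0.49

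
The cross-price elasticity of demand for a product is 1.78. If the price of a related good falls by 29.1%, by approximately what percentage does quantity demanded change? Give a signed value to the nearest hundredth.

%ΔQ ≈ E × %ΔP_y = (1.78) × (-29.1%) ≈ -51.80%.

-51.80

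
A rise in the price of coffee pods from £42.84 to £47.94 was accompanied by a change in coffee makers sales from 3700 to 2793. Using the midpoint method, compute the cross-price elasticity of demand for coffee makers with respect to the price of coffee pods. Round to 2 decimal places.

-2.49

%ΔQ_x = (2793 − 3700)/[(3700+2793)/2] = -907/3246.5 ≈ -0.2794.
%ΔP_y = (47.94 − 42.84)/[(42.84+47.94)/2] ≈ 0.1124.
E_xy = -0.2794/0.1124 ≈ -2.49.
E_xy < 0, so coffee makers and coffee pods are complements.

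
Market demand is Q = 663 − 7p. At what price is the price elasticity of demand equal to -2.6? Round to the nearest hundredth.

Set −bp/(a − bp) = −2.6 ⇒ bp = 2.6(a − bp) ⇒ bp(1+2.6) = 2.6·a.
p = 2.6·663/(7·3.6) ≈ 68.40.

68.40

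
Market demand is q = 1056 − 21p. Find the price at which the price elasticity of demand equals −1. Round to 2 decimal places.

25.14

For linear demand q = a − bp, E = −bp/(a − bp). |E| = 1 ⇒ bp = a − bp ⇒ p = a/(2b).
p = 1056/(2·21) ≈ 25.14.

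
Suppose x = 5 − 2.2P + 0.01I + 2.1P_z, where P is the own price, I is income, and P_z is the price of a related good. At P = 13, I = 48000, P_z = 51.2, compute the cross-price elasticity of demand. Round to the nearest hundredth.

0.19

First evaluate x: 5 − 2.2(13) + 0.01(48000) + 2.1(51.2) = 5 − 28.6 + 480 + 107.52 = 563.92.
∂x/∂P_z = +2.1, so E_xy = 2.1·(51.2/563.92) ≈ 0.19.
E_xy > 0: the goods are substitutes.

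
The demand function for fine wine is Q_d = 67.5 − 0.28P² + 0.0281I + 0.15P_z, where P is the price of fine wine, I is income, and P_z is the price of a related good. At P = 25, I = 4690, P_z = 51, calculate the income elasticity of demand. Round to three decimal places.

4.126

Substituting, Q_d = 67.5 − 0.28(25)² + 0.0281(4690) + 0.15(51) = 67.5 − 175 + 131.789 + 7.65 = 31.939.
∂Q_d/∂I = +0.0281, so E_I = 0.0281·(4690/31.939) ≈ 4.126.
E_I > 1: normal good (luxury).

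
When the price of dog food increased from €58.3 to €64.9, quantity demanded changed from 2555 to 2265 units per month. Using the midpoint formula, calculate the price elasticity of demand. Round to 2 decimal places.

-1.12

%Δq = (2265 − 2555)/[(2555 + 2265)/2] = -290/2410 ≈ -0.1203.
%ΔP = (64.9 − 58.3)/[(58.3 + 64.9)/2] = 6.6/61.6 ≈ 0.1071.
Arc elasticity E = %Δq/%ΔP ≈ -0.1203/0.1071 ≈ -1.12.
|E| > 1: demand is elastic over this range.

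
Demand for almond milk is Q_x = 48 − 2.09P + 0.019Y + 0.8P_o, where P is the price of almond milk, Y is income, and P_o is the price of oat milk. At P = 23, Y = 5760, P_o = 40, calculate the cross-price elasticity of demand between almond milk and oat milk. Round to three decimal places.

0.226

Q_x = 48 − 2.09(23) + 0.019(5760) + 0.8(40) = 48 − 48.07 + 109.44 + 32 = 141.37.
∂Q_x/∂P_o = +0.8, so E_xy = 0.8·(40/141.37) ≈ 0.226.
E_xy > 0: the goods are substitutes.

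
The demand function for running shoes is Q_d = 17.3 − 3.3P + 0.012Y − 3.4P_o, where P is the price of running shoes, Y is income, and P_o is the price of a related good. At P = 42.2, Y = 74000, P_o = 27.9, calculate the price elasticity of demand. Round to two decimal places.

-0.21

Evaluating quantity at (P, Y, P_o) gives Q_d = 17.3 − 3.3(42.2) + 0.012(74000) − 3.4(27.9) = 17.3 − 139.26 + 888 − 94.86 = 671.18.
∂Q_d/∂P = −3.3, so E_p = (−3.3)·(42.2/671.18) ≈ -0.21.
|E_p| < 1: demand is inelastic.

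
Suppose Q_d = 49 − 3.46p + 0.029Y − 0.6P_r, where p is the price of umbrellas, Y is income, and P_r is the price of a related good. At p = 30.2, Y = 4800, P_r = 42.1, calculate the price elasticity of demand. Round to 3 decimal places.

Q_d = 49 − 3.46(30.2) + 0.029(4800) − 0.6(42.1) = 49 − 104.492 + 139.2 − 25.26 = 58.448.
∂Q_d/∂p = −3.46, so E_p = (−3.46)·(30.2/58.448) ≈ -1.788.
|E_p| > 1: demand is elastic.

-1.788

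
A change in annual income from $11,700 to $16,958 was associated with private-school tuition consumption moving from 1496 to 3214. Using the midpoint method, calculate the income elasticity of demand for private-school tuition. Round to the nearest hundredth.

%ΔQ = (3214 − 1496)/[(1496+3214)/2] = 1718/2355 ≈ 0.7295.
%ΔI = (16,958 − 11,700)/[(11,700+16,958)/2] = 5258/14329 ≈ 0.3669.
E_I = %ΔQ/%ΔI ≈ 1.99.
E_I > 1: normal good (luxury).

1.99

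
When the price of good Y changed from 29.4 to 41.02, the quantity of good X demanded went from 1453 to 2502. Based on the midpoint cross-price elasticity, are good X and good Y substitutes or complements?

%ΔQ_x = (2502 − 1453)/[(1453+2502)/2] = 1049/1977.5 ≈ 0.5305.
%ΔP_y = (41.02 − 29.4)/[(29.4+41.02)/2] ≈ 0.3300.
E_xy = 0.5305/0.3300 ≈ 1.607.
E_xy > 0, so the goods are substitutes.

substitutes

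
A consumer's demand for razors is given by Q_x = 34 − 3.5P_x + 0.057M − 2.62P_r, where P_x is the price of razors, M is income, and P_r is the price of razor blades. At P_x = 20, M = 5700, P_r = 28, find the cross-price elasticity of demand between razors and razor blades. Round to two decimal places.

-0.34

First evaluate Q_x: 34 − 3.5(20) + 0.057(5700) − 2.62(28) = 34 − 70 + 324.9 − 73.36 = 215.54.
∂Q_x/∂P_r = −2.62, so E_xy = -2.62·(28/215.54) ≈ -0.34.
E_xy < 0: the goods are complements.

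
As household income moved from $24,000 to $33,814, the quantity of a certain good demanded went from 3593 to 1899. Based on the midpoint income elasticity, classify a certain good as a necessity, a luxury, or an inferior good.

%ΔQ = (1899 − 3593)/[(3593+1899)/2] = -1694/2746 ≈ -0.6169.
%ΔI = (33,814 − 24,000)/[(24,000+33,814)/2] = 9814/28907 ≈ 0.3395.
E_I = %ΔQ/%ΔI ≈ -1.817.
E_I < 0: inferior good.

inferior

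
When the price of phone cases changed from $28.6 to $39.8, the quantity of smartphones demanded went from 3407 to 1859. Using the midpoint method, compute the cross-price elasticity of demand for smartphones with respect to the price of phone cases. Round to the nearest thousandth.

%ΔQ_x = (1859 − 3407)/[(3407+1859)/2] = -1548/2633 ≈ -0.5879.
%ΔP_y = (39.8 − 28.6)/[(28.6+39.8)/2] ≈ 0.3275.
E_xy = -0.5879/0.3275 ≈ -1.795.
E_xy < 0, so smartphones and phone cases are complements.

-1.795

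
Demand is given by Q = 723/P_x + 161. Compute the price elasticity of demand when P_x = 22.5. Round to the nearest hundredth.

At P_x = 22.5, Q = 193.1333.
dQ/dP_x = −723/P_x² = −1.4281.
Point elasticity E = (dQ/dP_x)·(P_x/Q) = -1.4281 × 22.5/193.1333 ≈ -0.17.
|E| < 1, so demand is inelastic at this price.

-0.17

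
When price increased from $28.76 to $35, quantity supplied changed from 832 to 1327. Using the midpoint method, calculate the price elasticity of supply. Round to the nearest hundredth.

%ΔQ = (1327 − 832)/[(832 + 1327)/2] = 495/1079.5 ≈ 0.4585.
%Δp = (35 − 28.76)/[(28.76 + 35)/2] = 6.24/31.88 ≈ 0.1957.
Arc elasticity E = %ΔQ/%Δp ≈ 0.4585/0.1957 ≈ 2.34.
|E| > 1: supply is elastic over this range.

2.34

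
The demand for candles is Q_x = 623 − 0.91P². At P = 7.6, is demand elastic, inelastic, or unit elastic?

At P = 7.6, Q_x = 570.4384.
dQ_x/dP = −2·0.91·P = −13.832.
Point elasticity E = (dQ_x/dP)·(P/Q_x) = -13.832 × 7.6/570.4384 ≈ -0.184.
|E| ≈ 0.184 < 1, so demand is inelastic.

inelastic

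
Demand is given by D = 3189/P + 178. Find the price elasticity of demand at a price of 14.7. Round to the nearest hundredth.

-0.55

At P = 14.7, D = 394.9388.
dD/dP = −3189/P² = −14.7577.
Point elasticity E = (dD/dP)·(P/D) = -14.7577 × 14.7/394.9388 ≈ -0.55.
|E| < 1, so demand is inelastic at this price.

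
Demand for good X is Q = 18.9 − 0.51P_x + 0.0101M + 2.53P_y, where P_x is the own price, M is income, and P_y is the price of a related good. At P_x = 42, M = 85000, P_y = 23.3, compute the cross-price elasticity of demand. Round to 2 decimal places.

0.06

Evaluating quantity at (P_x, M, P_y) gives Q = 18.9 − 0.51(42) + 0.0101(85000) + 2.53(23.3) = 18.9 − 21.42 + 858.5 + 58.949 = 914.929.
∂Q/∂P_y = +2.53, so E_xy = 2.53·(23.3/914.929) ≈ 0.06.
E_xy > 0: the goods are substitutes.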